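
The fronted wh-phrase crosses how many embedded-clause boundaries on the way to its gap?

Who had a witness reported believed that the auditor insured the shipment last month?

"who" is extracted from the subject of "believed".
Boundaries crossed, outermost first: [Ø] — 1 in total.

1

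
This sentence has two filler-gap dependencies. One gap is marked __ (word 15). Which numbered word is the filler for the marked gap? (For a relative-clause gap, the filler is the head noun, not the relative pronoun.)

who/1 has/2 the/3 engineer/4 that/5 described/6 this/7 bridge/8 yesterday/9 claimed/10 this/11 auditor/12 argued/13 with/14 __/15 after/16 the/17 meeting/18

1

The marked gap is the object of the preposition "with" of "argued".
Its filler is the fronted wh-phrase "who", at word 1.
(The other dependency links word 4 to a gap after word 5.)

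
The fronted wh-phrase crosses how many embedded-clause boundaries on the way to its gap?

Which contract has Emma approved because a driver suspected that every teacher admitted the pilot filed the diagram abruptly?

0

"which contract" originates inside the matrix clause — no clause boundary is crossed.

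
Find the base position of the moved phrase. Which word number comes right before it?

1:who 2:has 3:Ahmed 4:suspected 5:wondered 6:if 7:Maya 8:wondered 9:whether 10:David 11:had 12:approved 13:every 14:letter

4

The displaced element is "who" (word 1).
It is linked across 1 clause boundary (Ø).
It functions as the subject of "wondered", so the gap sits immediately after word 4 ("suspected").
Base order: Ahmed has suspected that who wondered if Maya wondered whether David had approved every letter.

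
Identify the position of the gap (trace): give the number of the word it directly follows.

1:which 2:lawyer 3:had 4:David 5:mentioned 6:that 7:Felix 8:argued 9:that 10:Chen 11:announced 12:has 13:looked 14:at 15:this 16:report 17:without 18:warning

11

The displaced element is "which lawyer" (word 2).
It is linked across 3 clause boundaries (that → that → Ø).
It functions as the subject of "looked", so the gap sits immediately after word 11 ("announced").
Base order: David had mentioned that Felix argued that Chen announced that which lawyer has looked at this report without warning.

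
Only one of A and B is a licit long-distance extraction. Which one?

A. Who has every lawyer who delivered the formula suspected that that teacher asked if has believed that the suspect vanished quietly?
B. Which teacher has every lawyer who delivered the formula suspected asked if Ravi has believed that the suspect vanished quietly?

In A, the wh-phrase is extracted from inside a wh-island (introduced by "if"), which blocks movement.
In B, the extraction path crosses only that-complement boundaries, which are transparent.
So B is grammatical.

B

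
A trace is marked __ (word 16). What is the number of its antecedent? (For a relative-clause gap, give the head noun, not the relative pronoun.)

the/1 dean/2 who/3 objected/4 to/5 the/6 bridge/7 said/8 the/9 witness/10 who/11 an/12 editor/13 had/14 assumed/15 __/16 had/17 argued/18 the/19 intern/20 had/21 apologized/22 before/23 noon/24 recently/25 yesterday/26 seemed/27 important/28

The gap at 16 is the subject of "argued", inside a relative clause.
The relative pronoun is "who" (word 11); it is bound by the head noun immediately before it.
Its filler is the head noun "witness", at word 10.

10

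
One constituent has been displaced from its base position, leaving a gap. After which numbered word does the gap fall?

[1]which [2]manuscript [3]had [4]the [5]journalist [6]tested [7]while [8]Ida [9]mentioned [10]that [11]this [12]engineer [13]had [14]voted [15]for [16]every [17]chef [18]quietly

The displaced element is "which manuscript" (word 2).
It functions as the direct object of "tested", so the gap sits immediately after word 6 ("tested").
Base order: The journalist had tested which manuscript while Ida mentioned that this engineer had voted for every chef quietly.

6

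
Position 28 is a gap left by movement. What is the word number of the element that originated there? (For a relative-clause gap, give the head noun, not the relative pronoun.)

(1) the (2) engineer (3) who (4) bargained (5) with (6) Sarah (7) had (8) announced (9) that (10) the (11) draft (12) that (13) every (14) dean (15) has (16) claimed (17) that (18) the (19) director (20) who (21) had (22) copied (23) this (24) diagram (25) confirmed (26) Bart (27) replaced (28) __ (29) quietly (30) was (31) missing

The gap at 28 is the object of "replaced", inside a relative clause.
The relative pronoun is "that" (word 12); it is bound by the head noun immediately before it.
Its filler is the head noun "draft", at word 11.

11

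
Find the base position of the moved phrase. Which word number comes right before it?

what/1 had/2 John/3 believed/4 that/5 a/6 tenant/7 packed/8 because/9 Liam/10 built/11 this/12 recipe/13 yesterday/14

The displaced element is "what" (word 1).
It is linked across 1 clause boundary (that).
It functions as the direct object of "packed", so the gap sits immediately after word 8 ("packed").
Base order: John had believed that a tenant packed what because Liam built this recipe yesterday.

8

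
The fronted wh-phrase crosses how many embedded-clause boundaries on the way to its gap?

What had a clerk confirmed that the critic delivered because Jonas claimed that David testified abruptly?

"what" is extracted from the object of "delivered".
Boundaries crossed, outermost first: [that] — 1 in total.

1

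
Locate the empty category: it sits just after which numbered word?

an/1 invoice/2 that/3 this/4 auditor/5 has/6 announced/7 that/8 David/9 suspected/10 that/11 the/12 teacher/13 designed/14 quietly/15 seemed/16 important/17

The displaced element is "an invoice" (word 2).
It is linked across 2 clause boundaries (that → that).
It functions as the direct object of "designed", so the gap sits immediately after word 14 ("designed").
Base order: This auditor has announced that David suspected that the teacher designed an invoice quietly.

14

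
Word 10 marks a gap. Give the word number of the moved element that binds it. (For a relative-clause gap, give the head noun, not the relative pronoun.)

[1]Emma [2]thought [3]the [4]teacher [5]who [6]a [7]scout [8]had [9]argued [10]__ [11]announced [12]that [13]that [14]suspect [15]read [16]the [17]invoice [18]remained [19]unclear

4

The gap at 10 is the subject of "announced", inside a relative clause.
The relative pronoun is "who" (word 5); it is bound by the head noun immediately before it.
Its filler is the head noun "teacher", at word 4.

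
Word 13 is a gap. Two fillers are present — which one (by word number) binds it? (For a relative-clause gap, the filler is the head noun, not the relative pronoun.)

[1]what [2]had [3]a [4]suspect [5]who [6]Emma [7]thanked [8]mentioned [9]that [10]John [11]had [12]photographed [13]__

1

The marked gap is the direct object of "photographed".
Its filler is the fronted wh-phrase "what", at word 1.
(The other dependency links word 4 to a gap after word 7.)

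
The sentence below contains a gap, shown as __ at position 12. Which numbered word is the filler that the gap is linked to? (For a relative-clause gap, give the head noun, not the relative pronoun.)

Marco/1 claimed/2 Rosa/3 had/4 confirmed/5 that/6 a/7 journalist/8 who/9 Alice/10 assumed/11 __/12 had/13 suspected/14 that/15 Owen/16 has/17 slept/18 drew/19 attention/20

8

The gap at 12 is the subject of "suspected", inside a relative clause.
The relative pronoun is "who" (word 9); it is bound by the head noun immediately before it.
Its filler is the head noun "journalist", at word 8.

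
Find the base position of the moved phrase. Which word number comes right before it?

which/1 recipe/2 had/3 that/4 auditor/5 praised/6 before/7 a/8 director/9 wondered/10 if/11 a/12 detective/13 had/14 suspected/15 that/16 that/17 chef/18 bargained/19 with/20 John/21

The displaced element is "which recipe" (word 2).
It functions as the direct object of "praised", so the gap sits immediately after word 6 ("praised").
Base order: That auditor had praised which recipe before a director wondered if a detective had suspected that that chef bargained with John.

6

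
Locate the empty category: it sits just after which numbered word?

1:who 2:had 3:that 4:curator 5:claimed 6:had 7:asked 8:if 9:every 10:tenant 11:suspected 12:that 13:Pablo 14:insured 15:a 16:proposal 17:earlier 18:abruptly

The displaced element is "who" (word 1).
It is linked across 1 clause boundary (Ø).
It functions as the subject of "asked", so the gap sits immediately after word 5 ("claimed").
Base order: That curator had claimed who had asked if every tenant suspected that Pablo insured a proposal earlier abruptly.

5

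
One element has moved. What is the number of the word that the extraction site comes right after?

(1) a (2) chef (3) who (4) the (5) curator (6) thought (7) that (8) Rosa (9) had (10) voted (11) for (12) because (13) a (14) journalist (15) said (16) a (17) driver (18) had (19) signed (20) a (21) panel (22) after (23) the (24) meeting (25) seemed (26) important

The displaced element is "a chef" (word 2).
It is linked across 1 clause boundary (that).
It functions as the object of the preposition "for" of "voted", so the gap sits immediately after word 11 ("for").
Base order: The curator thought that Rosa had voted for a chef because a journalist said a driver had signed a panel after the meeting.

11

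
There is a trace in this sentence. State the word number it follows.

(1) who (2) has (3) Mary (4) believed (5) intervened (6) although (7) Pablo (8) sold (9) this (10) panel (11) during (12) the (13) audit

The displaced element is "who" (word 1).
It is linked across 1 clause boundary (Ø).
It functions as the subject of "intervened", so the gap sits immediately after word 4 ("believed").
Base order: Mary has believed that who intervened although Pablo sold this panel during the audit.

4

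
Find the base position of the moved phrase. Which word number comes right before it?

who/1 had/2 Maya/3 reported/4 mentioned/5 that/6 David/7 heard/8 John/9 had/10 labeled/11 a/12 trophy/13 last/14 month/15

The displaced element is "who" (word 1).
It is linked across 1 clause boundary (Ø).
It functions as the subject of "mentioned", so the gap sits immediately after word 4 ("reported").
Base order: Maya had reported that who mentioned that David heard John had labeled a trophy last month.

4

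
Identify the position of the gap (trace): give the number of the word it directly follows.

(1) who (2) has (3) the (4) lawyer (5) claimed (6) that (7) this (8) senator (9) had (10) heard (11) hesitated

10

The displaced element is "who" (word 1).
It is linked across 2 clause boundaries (that → Ø).
It functions as the subject of "hesitated", so the gap sits immediately after word 10 ("heard").
Base order: The lawyer has claimed that this senator had heard that who hesitated.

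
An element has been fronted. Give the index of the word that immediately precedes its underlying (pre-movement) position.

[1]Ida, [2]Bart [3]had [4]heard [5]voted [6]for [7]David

The displaced element is "Ida" (word 1).
It is linked across 1 clause boundary (Ø).
It functions as the subject of "voted", so the gap sits immediately after word 4 ("heard").
Base order: Bart had heard that Ida voted for David.

4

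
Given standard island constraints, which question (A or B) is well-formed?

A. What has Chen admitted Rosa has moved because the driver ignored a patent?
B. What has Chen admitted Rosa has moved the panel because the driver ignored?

In B, the wh-phrase is extracted from inside an adjunct island (introduced by "because"), which blocks movement.
In A, the extraction path crosses only that-complement boundaries, which are transparent.
So A is grammatical.

A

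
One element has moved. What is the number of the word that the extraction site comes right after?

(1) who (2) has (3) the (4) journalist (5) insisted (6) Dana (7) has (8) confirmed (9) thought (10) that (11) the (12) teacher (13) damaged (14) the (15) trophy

8

The displaced element is "who" (word 1).
It is linked across 2 clause boundaries (Ø → Ø).
It functions as the subject of "thought", so the gap sits immediately after word 8 ("confirmed").
Base order: The journalist has insisted Dana has confirmed who thought that the teacher damaged the trophy.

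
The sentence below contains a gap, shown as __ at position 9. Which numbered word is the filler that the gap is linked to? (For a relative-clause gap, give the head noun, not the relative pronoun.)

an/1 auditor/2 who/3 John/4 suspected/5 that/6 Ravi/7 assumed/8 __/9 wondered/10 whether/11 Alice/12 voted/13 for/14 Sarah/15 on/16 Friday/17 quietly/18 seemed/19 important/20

2

The gap at 9 is the subject of "wondered", inside a relative clause.
The relative pronoun is "who" (word 3); it is bound by the head noun immediately before it.
Its filler is the head noun "auditor", at word 2.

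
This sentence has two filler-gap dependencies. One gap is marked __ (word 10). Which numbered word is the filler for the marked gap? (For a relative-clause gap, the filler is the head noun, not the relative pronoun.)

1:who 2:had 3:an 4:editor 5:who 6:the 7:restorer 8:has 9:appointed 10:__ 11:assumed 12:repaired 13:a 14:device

4

The marked gap is inside the relative clause, the direct object of "appointed".
Its filler is the head noun "editor" (via "who"), at word 4.
(The other dependency links word 1 to a gap after word 11.)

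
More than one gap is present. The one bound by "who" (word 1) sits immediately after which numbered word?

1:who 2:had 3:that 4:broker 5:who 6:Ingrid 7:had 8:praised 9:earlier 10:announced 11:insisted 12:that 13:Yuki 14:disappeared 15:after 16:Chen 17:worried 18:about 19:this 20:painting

The displaced element is "who" (word 1).
It is linked across 1 clause boundary (Ø).
It functions as the subject of "insisted", so the gap sits immediately after word 10 ("announced").
Base order: That broker who Ingrid had praised earlier had announced that who insisted that Yuki disappeared after Chen worried about this painting.

10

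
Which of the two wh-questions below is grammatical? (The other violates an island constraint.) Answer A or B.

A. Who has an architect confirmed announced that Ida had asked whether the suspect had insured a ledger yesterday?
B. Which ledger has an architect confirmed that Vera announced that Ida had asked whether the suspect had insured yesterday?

A

In B, the wh-phrase is extracted from inside a wh-island (introduced by "whether"), which blocks movement.
In A, the extraction path crosses only that-complement boundaries, which are transparent.
So A is grammatical.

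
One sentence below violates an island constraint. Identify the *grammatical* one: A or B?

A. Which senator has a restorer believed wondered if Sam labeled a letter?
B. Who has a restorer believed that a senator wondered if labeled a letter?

A

In B, the wh-phrase is extracted from inside a wh-island (introduced by "if"), which blocks movement.
In A, the extraction path crosses only that-complement boundaries, which are transparent.
So A is grammatical.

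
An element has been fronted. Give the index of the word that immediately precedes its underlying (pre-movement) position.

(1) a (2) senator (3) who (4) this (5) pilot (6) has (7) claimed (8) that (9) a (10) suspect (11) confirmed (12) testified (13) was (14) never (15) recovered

The displaced element is "a senator" (word 2).
It is linked across 2 clause boundaries (that → Ø).
It functions as the subject of "testified", so the gap sits immediately after word 11 ("confirmed").
Base order: This pilot has claimed that a suspect confirmed that a senator testified.

11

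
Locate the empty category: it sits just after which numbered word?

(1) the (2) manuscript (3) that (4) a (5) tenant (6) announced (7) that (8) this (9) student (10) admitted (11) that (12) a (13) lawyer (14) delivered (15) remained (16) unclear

The displaced element is "the manuscript" (word 2).
It is linked across 2 clause boundaries (that → that).
It functions as the direct object of "delivered", so the gap sits immediately after word 14 ("delivered").
Base order: A tenant announced that this student admitted that a lawyer delivered the manuscript.

14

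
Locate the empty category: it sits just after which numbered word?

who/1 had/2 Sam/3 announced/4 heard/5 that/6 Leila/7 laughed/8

The displaced element is "who" (word 1).
It is linked across 1 clause boundary (Ø).
It functions as the subject of "heard", so the gap sits immediately after word 4 ("announced").
Base order: Sam had announced that who heard that Leila laughed.

4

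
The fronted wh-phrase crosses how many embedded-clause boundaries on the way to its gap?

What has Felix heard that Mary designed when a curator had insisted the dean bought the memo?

1

"what" is extracted from the object of "designed".
Boundaries crossed, outermost first: [that] — 1 in total.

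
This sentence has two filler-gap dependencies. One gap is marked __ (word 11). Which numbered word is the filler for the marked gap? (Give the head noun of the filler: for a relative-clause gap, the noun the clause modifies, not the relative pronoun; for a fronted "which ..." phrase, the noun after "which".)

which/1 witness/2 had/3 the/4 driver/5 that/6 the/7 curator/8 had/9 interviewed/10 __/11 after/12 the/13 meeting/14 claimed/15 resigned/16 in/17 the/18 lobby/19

The marked gap is inside the relative clause, the direct object of "interviewed".
Its filler is the head noun "driver" (via "that"), at word 5.
(The other dependency links word 2 to a gap after word 15.)

5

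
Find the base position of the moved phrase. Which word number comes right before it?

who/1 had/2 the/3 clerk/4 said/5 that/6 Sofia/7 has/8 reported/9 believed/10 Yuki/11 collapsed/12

The displaced element is "who" (word 1).
It is linked across 2 clause boundaries (that → Ø).
It functions as the subject of "believed", so the gap sits immediately after word 9 ("reported").
Base order: The clerk had said that Sofia has reported who believed Yuki collapsed.

9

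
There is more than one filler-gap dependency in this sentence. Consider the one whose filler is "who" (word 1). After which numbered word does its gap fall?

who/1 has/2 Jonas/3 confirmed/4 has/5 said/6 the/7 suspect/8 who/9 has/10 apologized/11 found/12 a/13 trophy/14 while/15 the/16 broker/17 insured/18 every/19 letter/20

The displaced element is "who" (word 1).
It is linked across 1 clause boundary (Ø).
It functions as the subject of "said", so the gap sits immediately after word 4 ("confirmed").
Base order: Jonas has confirmed that who has said the suspect who has apologized found a trophy while the broker insured every letter.

4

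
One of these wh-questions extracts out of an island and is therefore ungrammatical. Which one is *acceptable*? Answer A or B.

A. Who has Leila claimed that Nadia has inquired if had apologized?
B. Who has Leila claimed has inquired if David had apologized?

In A, the wh-phrase is extracted from inside a wh-island (introduced by "if"), which blocks movement.
In B, the extraction path crosses only that-complement boundaries, which are transparent.
So B is grammatical.

B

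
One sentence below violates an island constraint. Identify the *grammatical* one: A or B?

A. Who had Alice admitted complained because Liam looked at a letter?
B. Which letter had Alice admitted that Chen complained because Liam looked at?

In B, the wh-phrase is extracted from inside an adjunct island (introduced by "because"), which blocks movement.
In A, the extraction path crosses only that-complement boundaries, which are transparent.
So A is grammatical.

A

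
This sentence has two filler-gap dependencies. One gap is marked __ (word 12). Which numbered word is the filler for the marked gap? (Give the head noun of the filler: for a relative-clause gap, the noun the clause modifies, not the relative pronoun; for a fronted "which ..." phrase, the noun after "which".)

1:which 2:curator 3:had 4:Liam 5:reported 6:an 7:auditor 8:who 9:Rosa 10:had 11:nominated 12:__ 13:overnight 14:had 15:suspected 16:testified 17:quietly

The marked gap is inside the relative clause, the direct object of "nominated".
Its filler is the head noun "auditor" (via "who"), at word 7.
(The other dependency links word 2 to a gap after word 15.)

7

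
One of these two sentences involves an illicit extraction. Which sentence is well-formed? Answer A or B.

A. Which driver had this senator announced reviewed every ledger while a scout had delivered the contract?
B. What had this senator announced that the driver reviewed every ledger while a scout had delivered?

A

In B, the wh-phrase is extracted from inside an adjunct island (introduced by "while"), which blocks movement.
In A, the extraction path crosses only that-complement boundaries, which are transparent.
So A is grammatical.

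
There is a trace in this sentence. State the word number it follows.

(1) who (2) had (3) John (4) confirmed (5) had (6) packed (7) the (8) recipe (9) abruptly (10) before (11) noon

The displaced element is "who" (word 1).
It is linked across 1 clause boundary (Ø).
It functions as the subject of "packed", so the gap sits immediately after word 4 ("confirmed").
Base order: John had confirmed that who had packed the recipe abruptly before noon.

4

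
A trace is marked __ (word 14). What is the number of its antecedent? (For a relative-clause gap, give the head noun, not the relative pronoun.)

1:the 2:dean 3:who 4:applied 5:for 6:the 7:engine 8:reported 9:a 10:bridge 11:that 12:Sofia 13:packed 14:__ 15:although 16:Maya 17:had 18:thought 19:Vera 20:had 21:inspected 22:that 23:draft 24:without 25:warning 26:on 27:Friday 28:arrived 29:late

The gap at 14 is the object of "packed", inside a relative clause.
The relative pronoun is "that" (word 11); it is bound by the head noun immediately before it.
Its filler is the head noun "bridge", at word 10.

10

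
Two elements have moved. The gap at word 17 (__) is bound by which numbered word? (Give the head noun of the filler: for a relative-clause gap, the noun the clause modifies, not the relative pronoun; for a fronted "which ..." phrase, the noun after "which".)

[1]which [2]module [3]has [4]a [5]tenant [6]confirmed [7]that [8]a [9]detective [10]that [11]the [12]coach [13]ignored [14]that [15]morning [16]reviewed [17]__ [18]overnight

The marked gap is the direct object of "reviewed".
Its filler is the fronted wh-phrase "which module", at word 2.
(The other dependency links word 9 to a gap after word 13.)

2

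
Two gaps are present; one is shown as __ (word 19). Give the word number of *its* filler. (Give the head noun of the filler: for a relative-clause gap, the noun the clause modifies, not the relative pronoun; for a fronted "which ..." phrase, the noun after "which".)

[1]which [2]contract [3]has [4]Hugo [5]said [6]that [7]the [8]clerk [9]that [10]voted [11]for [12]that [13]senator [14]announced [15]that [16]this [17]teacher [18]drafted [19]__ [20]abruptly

The marked gap is the direct object of "drafted".
Its filler is the fronted wh-phrase "which contract", at word 2.
(The other dependency links word 8 to a gap after word 9.)

2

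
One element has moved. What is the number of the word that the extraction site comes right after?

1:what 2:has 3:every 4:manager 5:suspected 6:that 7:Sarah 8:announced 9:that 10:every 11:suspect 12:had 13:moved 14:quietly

The displaced element is "what" (word 1).
It is linked across 2 clause boundaries (that → that).
It functions as the direct object of "moved", so the gap sits immediately after word 13 ("moved").
Base order: Every manager has suspected that Sarah announced that every suspect had moved what quietly.

13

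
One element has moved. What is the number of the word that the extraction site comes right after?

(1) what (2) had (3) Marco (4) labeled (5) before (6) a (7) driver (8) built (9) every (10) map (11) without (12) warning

The displaced element is "what" (word 1).
It functions as the direct object of "labeled", so the gap sits immediately after word 4 ("labeled").
Base order: Marco had labeled what before a driver built every map without warning.

4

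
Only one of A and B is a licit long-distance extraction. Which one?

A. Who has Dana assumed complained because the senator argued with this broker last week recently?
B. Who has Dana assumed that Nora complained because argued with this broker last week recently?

A

In B, the wh-phrase is extracted from inside an adjunct island (introduced by "because"), which blocks movement.
In A, the extraction path crosses only that-complement boundaries, which are transparent.
So A is grammatical.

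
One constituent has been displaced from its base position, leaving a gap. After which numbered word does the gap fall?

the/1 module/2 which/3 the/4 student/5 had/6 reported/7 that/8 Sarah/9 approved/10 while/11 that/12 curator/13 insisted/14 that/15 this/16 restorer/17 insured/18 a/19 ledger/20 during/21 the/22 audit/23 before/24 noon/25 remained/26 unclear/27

The displaced element is "the module" (word 2).
It is linked across 1 clause boundary (that).
It functions as the direct object of "approved", so the gap sits immediately after word 10 ("approved").
Base order: The student had reported that Sarah approved the module while that curator insisted that this restorer insured a ledger during the audit before noon.

10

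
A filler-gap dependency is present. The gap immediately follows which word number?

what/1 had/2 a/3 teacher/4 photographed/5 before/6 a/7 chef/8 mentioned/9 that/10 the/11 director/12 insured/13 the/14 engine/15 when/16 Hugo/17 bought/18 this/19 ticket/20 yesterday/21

5

The displaced element is "what" (word 1).
It functions as the direct object of "photographed", so the gap sits immediately after word 5 ("photographed").
Base order: A teacher had photographed what before a chef mentioned that the director insured the engine when Hugo bought this ticket yesterday.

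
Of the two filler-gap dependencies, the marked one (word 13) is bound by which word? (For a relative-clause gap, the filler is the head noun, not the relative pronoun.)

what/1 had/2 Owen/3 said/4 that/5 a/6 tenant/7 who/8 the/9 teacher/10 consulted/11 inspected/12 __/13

The marked gap is the direct object of "inspected".
Its filler is the fronted wh-phrase "what", at word 1.
(The other dependency links word 7 to a gap after word 11.)

1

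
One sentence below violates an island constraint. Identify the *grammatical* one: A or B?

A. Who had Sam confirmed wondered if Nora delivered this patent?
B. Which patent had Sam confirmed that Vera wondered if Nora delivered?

In B, the wh-phrase is extracted from inside a wh-island (introduced by "if"), which blocks movement.
In A, the extraction path crosses only that-complement boundaries, which are transparent.
So A is grammatical.

A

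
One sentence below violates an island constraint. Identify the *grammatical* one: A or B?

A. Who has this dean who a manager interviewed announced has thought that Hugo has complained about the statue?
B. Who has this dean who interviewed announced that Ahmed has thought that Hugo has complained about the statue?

A

In B, the wh-phrase is extracted from inside a complex-NP island (relative clause) (introduced by "who"), which blocks movement.
In A, the extraction path crosses only that-complement boundaries, which are transparent.
So A is grammatical.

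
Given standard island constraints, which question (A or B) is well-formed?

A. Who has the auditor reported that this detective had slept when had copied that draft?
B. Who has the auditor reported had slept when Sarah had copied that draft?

B

In A, the wh-phrase is extracted from inside an adjunct island (introduced by "when"), which blocks movement.
In B, the extraction path crosses only that-complement boundaries, which are transparent.
So B is grammatical.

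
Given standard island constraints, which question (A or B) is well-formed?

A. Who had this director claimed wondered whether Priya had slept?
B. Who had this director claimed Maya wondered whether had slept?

In B, the wh-phrase is extracted from inside a wh-island (introduced by "whether"), which blocks movement.
In A, the extraction path crosses only that-complement boundaries, which are transparent.
So A is grammatical.

A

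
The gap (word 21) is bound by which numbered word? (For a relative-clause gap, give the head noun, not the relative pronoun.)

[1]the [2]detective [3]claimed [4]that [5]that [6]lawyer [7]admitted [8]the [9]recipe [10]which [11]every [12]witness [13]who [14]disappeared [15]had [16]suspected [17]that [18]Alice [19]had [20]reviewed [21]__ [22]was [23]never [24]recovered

9

The gap at 21 is the object of "reviewed", inside a relative clause.
The relative pronoun is "which" (word 10); it is bound by the head noun immediately before it.
Its filler is the head noun "recipe", at word 9.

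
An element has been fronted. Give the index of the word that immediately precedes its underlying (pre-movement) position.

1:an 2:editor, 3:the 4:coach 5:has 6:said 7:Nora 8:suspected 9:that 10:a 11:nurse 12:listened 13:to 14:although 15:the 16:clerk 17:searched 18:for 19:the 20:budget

13

The displaced element is "an editor" (word 2).
It is linked across 2 clause boundaries (Ø → that).
It functions as the object of the preposition "to" of "listened", so the gap sits immediately after word 13 ("to").
Base order: The coach has said Nora suspected that a nurse listened to an editor although the clerk searched for the budget.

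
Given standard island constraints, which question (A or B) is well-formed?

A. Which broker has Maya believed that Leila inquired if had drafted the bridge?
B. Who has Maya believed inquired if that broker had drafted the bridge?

B

In A, the wh-phrase is extracted from inside a wh-island (introduced by "if"), which blocks movement.
In B, the extraction path crosses only that-complement boundaries, which are transparent.
So B is grammatical.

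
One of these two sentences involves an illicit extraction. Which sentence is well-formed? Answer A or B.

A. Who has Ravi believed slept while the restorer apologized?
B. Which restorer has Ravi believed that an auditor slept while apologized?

In B, the wh-phrase is extracted from inside an adjunct island (introduced by "while"), which blocks movement.
In A, the extraction path crosses only that-complement boundaries, which are transparent.
So A is grammatical.

A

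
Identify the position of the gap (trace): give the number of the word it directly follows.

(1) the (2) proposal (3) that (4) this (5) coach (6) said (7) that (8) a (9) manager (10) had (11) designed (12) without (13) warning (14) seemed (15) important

11

The displaced element is "the proposal" (word 2).
It is linked across 1 clause boundary (that).
It functions as the direct object of "designed", so the gap sits immediately after word 11 ("designed").
Base order: This coach said that a manager had designed the proposal without warning.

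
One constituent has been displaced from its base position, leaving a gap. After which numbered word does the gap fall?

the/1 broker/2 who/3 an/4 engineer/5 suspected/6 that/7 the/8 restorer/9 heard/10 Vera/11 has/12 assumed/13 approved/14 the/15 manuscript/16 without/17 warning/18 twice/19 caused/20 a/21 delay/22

13

The displaced element is "the broker" (word 2).
It is linked across 3 clause boundaries (that → Ø → Ø).
It functions as the subject of "approved", so the gap sits immediately after word 13 ("assumed").
Base order: An engineer suspected that the restorer heard Vera has assumed the broker approved the manuscript without warning twice.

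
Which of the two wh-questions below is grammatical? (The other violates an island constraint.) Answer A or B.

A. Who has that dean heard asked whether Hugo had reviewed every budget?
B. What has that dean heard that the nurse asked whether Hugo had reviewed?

In B, the wh-phrase is extracted from inside a wh-island (introduced by "whether"), which blocks movement.
In A, the extraction path crosses only that-complement boundaries, which are transparent.
So A is grammatical.

A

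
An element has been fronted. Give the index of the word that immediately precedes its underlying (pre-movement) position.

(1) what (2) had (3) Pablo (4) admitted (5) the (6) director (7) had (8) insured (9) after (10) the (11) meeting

8

The displaced element is "what" (word 1).
It is linked across 1 clause boundary (Ø).
It functions as the direct object of "insured", so the gap sits immediately after word 8 ("insured").
Base order: Pablo had admitted the director had insured what after the meeting.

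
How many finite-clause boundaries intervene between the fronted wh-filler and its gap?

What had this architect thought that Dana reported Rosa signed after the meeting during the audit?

2

"what" is extracted from the object of "signed".
Boundaries crossed, outermost first: [that], [Ø] — 2 in total.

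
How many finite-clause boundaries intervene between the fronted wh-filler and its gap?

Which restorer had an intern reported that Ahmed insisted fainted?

"which restorer" is extracted from the subject of "fainted".
Boundaries crossed, outermost first: [that], [Ø] — 2 in total.

2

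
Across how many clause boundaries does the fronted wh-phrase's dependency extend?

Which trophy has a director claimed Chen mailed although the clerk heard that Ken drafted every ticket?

"which trophy" is extracted from the object of "mailed".
Boundaries crossed, outermost first: [Ø] — 1 in total.

1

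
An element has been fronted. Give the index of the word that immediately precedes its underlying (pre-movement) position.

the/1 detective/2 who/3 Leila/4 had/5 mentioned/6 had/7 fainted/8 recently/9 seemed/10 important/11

6

The displaced element is "the detective" (word 2).
It is linked across 1 clause boundary (Ø).
It functions as the subject of "fainted", so the gap sits immediately after word 6 ("mentioned").
Base order: Leila had mentioned the detective had fainted recently.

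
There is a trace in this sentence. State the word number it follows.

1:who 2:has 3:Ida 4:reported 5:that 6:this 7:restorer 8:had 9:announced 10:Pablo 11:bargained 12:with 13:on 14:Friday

The displaced element is "who" (word 1).
It is linked across 2 clause boundaries (that → Ø).
It functions as the object of the preposition "with" of "bargained", so the gap sits immediately after word 12 ("with").
Base order: Ida has reported that this restorer had announced Pablo bargained with who on Friday.

12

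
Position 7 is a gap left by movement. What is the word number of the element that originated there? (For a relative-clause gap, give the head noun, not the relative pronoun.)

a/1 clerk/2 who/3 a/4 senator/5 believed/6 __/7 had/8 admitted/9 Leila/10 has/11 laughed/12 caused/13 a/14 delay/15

The gap at 7 is the subject of "admitted", inside a relative clause.
The relative pronoun is "who" (word 3); it is bound by the head noun immediately before it.
Its filler is the head noun "clerk", at word 2.

2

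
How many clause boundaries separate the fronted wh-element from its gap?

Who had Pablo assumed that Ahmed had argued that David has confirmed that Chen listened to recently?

3

"who" is extracted from the PP object of "listened".
Boundaries crossed, outermost first: [that], [that], [that] — 3 in total.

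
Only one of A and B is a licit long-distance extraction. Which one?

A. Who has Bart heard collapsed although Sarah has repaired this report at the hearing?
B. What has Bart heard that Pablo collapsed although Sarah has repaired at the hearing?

In B, the wh-phrase is extracted from inside an adjunct island (introduced by "although"), which blocks movement.
In A, the extraction path crosses only that-complement boundaries, which are transparent.
So A is grammatical.

A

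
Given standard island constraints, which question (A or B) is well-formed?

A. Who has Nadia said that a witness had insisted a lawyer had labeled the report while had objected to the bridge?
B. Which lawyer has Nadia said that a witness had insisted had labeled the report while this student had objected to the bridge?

B

In A, the wh-phrase is extracted from inside an adjunct island (introduced by "while"), which blocks movement.
In B, the extraction path crosses only that-complement boundaries, which are transparent.
So B is grammatical.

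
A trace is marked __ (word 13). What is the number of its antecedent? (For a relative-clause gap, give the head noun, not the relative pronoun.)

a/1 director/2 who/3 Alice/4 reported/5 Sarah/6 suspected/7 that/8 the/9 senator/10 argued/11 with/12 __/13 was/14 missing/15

The gap at 13 is the prepositional object of "argued", inside a relative clause.
The relative pronoun is "who" (word 3); it is bound by the head noun immediately before it.
Its filler is the head noun "director", at word 2.

2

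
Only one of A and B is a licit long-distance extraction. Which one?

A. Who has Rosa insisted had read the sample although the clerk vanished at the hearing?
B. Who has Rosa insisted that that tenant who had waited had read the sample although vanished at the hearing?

In B, the wh-phrase is extracted from inside an adjunct island (introduced by "although"), which blocks movement.
In A, the extraction path crosses only that-complement boundaries, which are transparent.
So A is grammatical.

A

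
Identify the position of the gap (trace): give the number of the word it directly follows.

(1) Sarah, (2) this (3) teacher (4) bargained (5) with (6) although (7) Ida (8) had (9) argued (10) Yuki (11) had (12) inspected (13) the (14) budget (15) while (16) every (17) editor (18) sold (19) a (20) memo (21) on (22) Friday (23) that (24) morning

5

The displaced element is "Sarah" (word 1).
It functions as the object of the preposition "with" of "bargained", so the gap sits immediately after word 5 ("with").
Base order: This teacher bargained with Sarah although Ida had argued Yuki had inspected the budget while every editor sold a memo on Friday that morning.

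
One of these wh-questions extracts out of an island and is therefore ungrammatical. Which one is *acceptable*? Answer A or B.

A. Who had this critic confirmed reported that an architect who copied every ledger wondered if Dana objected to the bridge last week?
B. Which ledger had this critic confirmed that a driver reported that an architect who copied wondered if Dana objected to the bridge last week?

A

In B, the wh-phrase is extracted from inside a complex-NP island (relative clause) (introduced by "who"), which blocks movement.
In A, the extraction path crosses only that-complement boundaries, which are transparent.
So A is grammatical.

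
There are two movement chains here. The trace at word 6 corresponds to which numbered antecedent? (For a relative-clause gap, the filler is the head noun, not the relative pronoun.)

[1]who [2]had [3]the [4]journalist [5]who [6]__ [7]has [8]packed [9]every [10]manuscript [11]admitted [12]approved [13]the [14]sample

The marked gap is inside the relative clause, the subject of "packed".
Its filler is the head noun "journalist" (via "who"), at word 4.
(The other dependency links word 1 to a gap after word 11.)

4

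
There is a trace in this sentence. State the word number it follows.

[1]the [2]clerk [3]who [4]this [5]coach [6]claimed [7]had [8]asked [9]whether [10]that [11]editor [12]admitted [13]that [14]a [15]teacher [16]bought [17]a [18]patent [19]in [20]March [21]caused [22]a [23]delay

6

The displaced element is "the clerk" (word 2).
It is linked across 1 clause boundary (Ø).
It functions as the subject of "asked", so the gap sits immediately after word 6 ("claimed").
Base order: This coach claimed the clerk had asked whether that editor admitted that a teacher bought a patent in March.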